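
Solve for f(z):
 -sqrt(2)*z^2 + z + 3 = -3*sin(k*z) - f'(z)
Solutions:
 f(z) = C1 + sqrt(2)*z^3/3 - z^2/2 - 3*z + 3*cos(k*z)/k


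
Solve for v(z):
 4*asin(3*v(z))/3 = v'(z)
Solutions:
 Integral(1/asin(3*_y), (_y, v(z))) = C1 + 4*z/3


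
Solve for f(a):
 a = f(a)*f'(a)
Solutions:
 f(a) = -sqrt(C1 + a^2)
 f(a) = sqrt(C1 + a^2)


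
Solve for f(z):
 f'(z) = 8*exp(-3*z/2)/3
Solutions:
 f(z) = C1 - 16*exp(-3*z/2)/9


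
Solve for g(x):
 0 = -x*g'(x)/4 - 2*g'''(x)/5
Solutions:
 g(x) = C1 + Integral(C2*airyai(-5^(1/3)*x/2) + C3*airybi(-5^(1/3)*x/2), x)


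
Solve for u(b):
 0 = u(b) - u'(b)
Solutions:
 u(b) = C1*exp(b)


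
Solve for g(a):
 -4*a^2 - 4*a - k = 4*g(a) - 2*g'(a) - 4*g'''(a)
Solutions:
 g(a) = C1*exp(6^(1/3)*a*(-(18 + sqrt(330))^(1/3) + 6^(1/3)/(18 + sqrt(330))^(1/3))/12)*sin(2^(1/3)*3^(1/6)*a*(3*2^(1/3)/(18 + sqrt(330))^(1/3) + 3^(2/3)*(18 + sqrt(330))^(1/3))/12) + C2*exp(6^(1/3)*a*(-(18 + sqrt(330))^(1/3) + 6^(1/3)/(18 + sqrt(330))^(1/3))/12)*cos(2^(1/3)*3^(1/6)*a*(3*2^(1/3)/(18 + sqrt(330))^(1/3) + 3^(2/3)*(18 + sqrt(330))^(1/3))/12) + C3*exp(-6^(1/3)*a*(-(18 + sqrt(330))^(1/3) + 6^(1/3)/(18 + sqrt(330))^(1/3))/6) - a^2 - 2*a - k/4 - 1


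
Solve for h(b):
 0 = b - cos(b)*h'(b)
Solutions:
 h(b) = C1 + Integral(b/cos(b), b)


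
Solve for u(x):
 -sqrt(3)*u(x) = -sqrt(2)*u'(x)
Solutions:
 u(x) = C1*exp(sqrt(6)*x/2)


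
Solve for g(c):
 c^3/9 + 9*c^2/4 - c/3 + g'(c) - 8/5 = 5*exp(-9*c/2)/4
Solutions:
 g(c) = C1 - c^4/36 - 3*c^3/4 + c^2/6 + 8*c/5 - 5*exp(-9*c/2)/18


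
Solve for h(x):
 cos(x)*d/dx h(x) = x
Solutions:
 h(x) = C1 + Integral(x/cos(x), x)


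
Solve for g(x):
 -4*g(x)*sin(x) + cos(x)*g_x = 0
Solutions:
 g(x) = C1/cos(x)^4


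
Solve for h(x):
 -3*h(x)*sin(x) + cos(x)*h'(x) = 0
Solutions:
 h(x) = C1/cos(x)^3


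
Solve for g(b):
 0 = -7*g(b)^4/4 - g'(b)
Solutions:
 g(b) = 2^(2/3)*(1/(C1 + 21*b))^(1/3)
 g(b) = (-6^(2/3) - 3*2^(2/3)*3^(1/6)*I)*(1/(C1 + 7*b))^(1/3)/6
 g(b) = (-6^(2/3) + 3*2^(2/3)*3^(1/6)*I)*(1/(C1 + 7*b))^(1/3)/6


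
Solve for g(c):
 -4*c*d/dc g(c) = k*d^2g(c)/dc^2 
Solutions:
 g(c) = C1 + C2*sqrt(k)*erf(sqrt(2)*c*sqrt(1/k))


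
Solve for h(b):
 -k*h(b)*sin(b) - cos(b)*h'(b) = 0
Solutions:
 h(b) = C1*exp(k*log(cos(b)))


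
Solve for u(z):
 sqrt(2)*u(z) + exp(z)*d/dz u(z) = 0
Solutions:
 u(z) = C1*exp(sqrt(2)*exp(-z))


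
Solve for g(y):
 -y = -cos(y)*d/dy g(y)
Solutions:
 g(y) = C1 + Integral(y/cos(y), y)


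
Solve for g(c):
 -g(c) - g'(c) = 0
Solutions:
 g(c) = C1*exp(-c)


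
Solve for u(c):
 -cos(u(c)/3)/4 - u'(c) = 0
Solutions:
 c/4 - 3*log(sin(u(c)/3) - 1)/2 + 3*log(sin(u(c)/3) + 1)/2 = C1


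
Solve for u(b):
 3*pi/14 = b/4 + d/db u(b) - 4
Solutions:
 u(b) = C1 - b^2/8 + 3*pi*b/14 + 4*b


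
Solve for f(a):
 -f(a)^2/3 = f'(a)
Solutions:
 f(a) = 3/(C1 + a)


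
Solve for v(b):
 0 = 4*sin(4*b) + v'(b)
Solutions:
 v(b) = C1 + cos(4*b)


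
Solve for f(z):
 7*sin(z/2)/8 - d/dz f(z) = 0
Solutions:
 f(z) = C1 - 7*cos(z/2)/4


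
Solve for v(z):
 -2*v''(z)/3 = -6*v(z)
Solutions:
 v(z) = C1*exp(-3*z) + C2*exp(3*z)


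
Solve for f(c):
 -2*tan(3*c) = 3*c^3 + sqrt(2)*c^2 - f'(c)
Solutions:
 f(c) = C1 + 3*c^4/4 + sqrt(2)*c^3/3 - 2*log(cos(3*c))/3


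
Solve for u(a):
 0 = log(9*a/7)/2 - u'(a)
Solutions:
 u(a) = C1 + a*log(a)/2 - a*log(7)/2 - a/2 + a*log(3)


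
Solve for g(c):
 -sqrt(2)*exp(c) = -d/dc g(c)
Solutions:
 g(c) = C1 + sqrt(2)*exp(c)


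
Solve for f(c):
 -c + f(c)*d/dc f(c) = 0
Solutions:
 f(c) = -sqrt(C1 + c^2)
 f(c) = sqrt(C1 + c^2)


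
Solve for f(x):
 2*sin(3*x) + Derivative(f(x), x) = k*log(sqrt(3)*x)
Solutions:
 f(x) = C1 + k*x*(log(x) - 1) + k*x*log(3)/2 + 2*cos(3*x)/3


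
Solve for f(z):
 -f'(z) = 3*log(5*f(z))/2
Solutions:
 2*Integral(1/(log(_y) + log(5)), (_y, f(z)))/3 = C1 - z


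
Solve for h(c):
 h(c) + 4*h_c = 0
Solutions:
 h(c) = C1*exp(-c/4)


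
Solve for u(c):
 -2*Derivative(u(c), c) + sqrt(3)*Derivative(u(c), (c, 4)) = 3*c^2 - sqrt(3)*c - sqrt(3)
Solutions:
 u(c) = C1 + C4*exp(2^(1/3)*3^(5/6)*c/3) - c^3/2 + sqrt(3)*c^2/4 + sqrt(3)*c/2 + (C2*sin(6^(1/3)*c/2) + C3*cos(6^(1/3)*c/2))*exp(-2^(1/3)*3^(5/6)*c/6)


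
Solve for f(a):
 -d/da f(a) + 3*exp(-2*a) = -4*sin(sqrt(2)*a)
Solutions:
 f(a) = C1 - 2*sqrt(2)*cos(sqrt(2)*a) - 3*exp(-2*a)/2


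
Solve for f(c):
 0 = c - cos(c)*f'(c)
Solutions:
 f(c) = C1 + Integral(c/cos(c), c)


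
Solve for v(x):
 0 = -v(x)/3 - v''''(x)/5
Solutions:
 v(x) = (C1*sin(sqrt(2)*3^(3/4)*5^(1/4)*x/6) + C2*cos(sqrt(2)*3^(3/4)*5^(1/4)*x/6))*exp(-sqrt(2)*3^(3/4)*5^(1/4)*x/6) + (C3*sin(sqrt(2)*3^(3/4)*5^(1/4)*x/6) + C4*cos(sqrt(2)*3^(3/4)*5^(1/4)*x/6))*exp(sqrt(2)*3^(3/4)*5^(1/4)*x/6)


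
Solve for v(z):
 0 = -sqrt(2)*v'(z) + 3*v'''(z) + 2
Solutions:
 v(z) = C1 + C2*exp(-2^(1/4)*sqrt(3)*z/3) + C3*exp(2^(1/4)*sqrt(3)*z/3) + sqrt(2)*z


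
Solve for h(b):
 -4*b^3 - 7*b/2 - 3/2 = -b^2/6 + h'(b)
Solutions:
 h(b) = C1 - b^4 + b^3/18 - 7*b^2/4 - 3*b/2


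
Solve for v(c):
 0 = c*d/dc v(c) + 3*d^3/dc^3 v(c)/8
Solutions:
 v(c) = C1 + Integral(C2*airyai(-2*3^(2/3)*c/3) + C3*airybi(-2*3^(2/3)*c/3), c)


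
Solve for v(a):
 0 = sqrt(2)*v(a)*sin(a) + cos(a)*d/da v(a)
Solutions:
 v(a) = C1*cos(a)^(sqrt(2))


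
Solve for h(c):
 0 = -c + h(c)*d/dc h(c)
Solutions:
 h(c) = -sqrt(C1 + c^2)
 h(c) = sqrt(C1 + c^2)


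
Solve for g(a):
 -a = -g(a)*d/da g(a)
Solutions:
 g(a) = -sqrt(C1 + a^2)
 g(a) = sqrt(C1 + a^2)


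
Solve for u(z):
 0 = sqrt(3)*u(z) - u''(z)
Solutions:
 u(z) = C1*exp(-3^(1/4)*z) + C2*exp(3^(1/4)*z)


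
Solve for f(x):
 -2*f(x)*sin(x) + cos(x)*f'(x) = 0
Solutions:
 f(x) = C1/cos(x)^2


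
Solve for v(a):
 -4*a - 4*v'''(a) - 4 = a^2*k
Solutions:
 v(a) = C1 + C2*a + C3*a^2 - a^5*k/240 - a^4/24 - a^3/6


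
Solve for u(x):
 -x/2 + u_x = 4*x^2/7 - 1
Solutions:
 u(x) = C1 + 4*x^3/21 + x^2/4 - x


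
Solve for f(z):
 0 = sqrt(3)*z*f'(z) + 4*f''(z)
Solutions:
 f(z) = C1 + C2*erf(sqrt(2)*3^(1/4)*z/4)


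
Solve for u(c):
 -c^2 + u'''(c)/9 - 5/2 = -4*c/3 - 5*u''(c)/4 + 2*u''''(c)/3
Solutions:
 u(c) = C1 + C2*c + C3*exp(c*(1 - sqrt(271))/12) + C4*exp(c*(1 + sqrt(271))/12) + c^4/15 - 136*c^3/675 + 14989*c^2/10125


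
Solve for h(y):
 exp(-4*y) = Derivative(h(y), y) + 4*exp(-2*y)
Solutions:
 h(y) = C1 + 2*exp(-2*y) - exp(-4*y)/4


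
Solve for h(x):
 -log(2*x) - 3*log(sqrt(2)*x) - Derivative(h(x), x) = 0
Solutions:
 h(x) = C1 - 4*x*log(x) - 5*x*log(2)/2 + 4*x


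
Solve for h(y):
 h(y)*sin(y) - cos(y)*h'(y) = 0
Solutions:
 h(y) = C1/cos(y)


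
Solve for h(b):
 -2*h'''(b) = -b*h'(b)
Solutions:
 h(b) = C1 + Integral(C2*airyai(2^(2/3)*b/2) + C3*airybi(2^(2/3)*b/2), b)


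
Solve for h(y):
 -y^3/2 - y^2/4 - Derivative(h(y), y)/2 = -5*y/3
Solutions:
 h(y) = C1 - y^4/4 - y^3/6 + 5*y^2/3


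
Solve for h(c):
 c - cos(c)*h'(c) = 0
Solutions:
 h(c) = C1 + Integral(c/cos(c), c)


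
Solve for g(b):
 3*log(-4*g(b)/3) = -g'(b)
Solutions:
 Integral(1/(log(-_y) - log(3) + 2*log(2)), (_y, g(b)))/3 = C1 - b


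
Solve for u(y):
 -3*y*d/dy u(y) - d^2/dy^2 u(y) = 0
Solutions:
 u(y) = C1 + C2*erf(sqrt(6)*y/2)


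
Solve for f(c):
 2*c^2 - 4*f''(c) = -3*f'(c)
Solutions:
 f(c) = C1 + C2*exp(3*c/4) - 2*c^3/9 - 8*c^2/9 - 64*c/27


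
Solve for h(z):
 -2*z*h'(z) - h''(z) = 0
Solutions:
 h(z) = C1 + C2*erf(z)


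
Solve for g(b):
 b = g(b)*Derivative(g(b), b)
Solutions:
 g(b) = -sqrt(C1 + b^2)
 g(b) = sqrt(C1 + b^2)


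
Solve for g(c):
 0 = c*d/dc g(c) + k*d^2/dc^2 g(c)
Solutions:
 g(c) = C1 + C2*sqrt(k)*erf(sqrt(2)*c*sqrt(1/k)/2)


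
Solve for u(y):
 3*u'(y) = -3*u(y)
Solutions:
 u(y) = C1*exp(-y)


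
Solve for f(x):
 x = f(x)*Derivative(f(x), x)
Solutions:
 f(x) = -sqrt(C1 + x^2)
 f(x) = sqrt(C1 + x^2)


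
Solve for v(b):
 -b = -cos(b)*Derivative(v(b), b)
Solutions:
 v(b) = C1 + Integral(b/cos(b), b)


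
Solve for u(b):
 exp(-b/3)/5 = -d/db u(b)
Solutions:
 u(b) = C1 + 3*exp(-b/3)/5


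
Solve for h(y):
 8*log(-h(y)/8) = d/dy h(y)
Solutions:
 -Integral(1/(log(-_y) - 3*log(2)), (_y, h(y)))/8 = C1 - y


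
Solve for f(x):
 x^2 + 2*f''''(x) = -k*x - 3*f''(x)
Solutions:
 f(x) = C1 + C2*x + C3*sin(sqrt(6)*x/2) + C4*cos(sqrt(6)*x/2) - k*x^3/18 - x^4/36 + 2*x^2/9


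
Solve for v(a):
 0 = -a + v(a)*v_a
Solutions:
 v(a) = -sqrt(C1 + a^2)
 v(a) = sqrt(C1 + a^2)


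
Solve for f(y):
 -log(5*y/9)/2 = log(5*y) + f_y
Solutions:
 f(y) = C1 - 3*y*log(y)/2 - 3*y*log(5)/2 + y*log(3) + 3*y/2


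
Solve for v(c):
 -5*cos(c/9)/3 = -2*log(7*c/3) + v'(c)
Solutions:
 v(c) = C1 + 2*c*log(c) - 2*c*log(3) - 2*c + 2*c*log(7) - 15*sin(c/9)


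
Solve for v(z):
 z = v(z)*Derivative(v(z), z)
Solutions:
 v(z) = -sqrt(C1 + z^2)
 v(z) = sqrt(C1 + z^2)


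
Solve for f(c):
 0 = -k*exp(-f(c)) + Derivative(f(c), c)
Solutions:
 f(c) = log(C1 + c*k)


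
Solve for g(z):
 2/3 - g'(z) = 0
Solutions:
 g(z) = C1 + 2*z/3


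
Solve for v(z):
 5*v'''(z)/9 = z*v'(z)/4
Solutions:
 v(z) = C1 + Integral(C2*airyai(3^(2/3)*50^(1/3)*z/10) + C3*airybi(3^(2/3)*50^(1/3)*z/10), z)


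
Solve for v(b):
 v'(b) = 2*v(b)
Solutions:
 v(b) = C1*exp(2*b)


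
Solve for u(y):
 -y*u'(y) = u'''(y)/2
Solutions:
 u(y) = C1 + Integral(C2*airyai(-2^(1/3)*y) + C3*airybi(-2^(1/3)*y), y)


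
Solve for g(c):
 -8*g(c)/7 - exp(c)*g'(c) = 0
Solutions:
 g(c) = C1*exp(8*exp(-c)/7)


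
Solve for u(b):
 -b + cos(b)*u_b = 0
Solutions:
 u(b) = C1 + Integral(b/cos(b), b)


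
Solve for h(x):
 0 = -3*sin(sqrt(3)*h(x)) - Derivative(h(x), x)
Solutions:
 h(x) = sqrt(3)*(-acos((-exp(2*sqrt(3)*C1) - exp(6*sqrt(3)*x))/(exp(2*sqrt(3)*C1) - exp(6*sqrt(3)*x))) + 2*pi)/3
 h(x) = sqrt(3)*acos((-exp(2*sqrt(3)*C1) - exp(6*sqrt(3)*x))/(exp(2*sqrt(3)*C1) - exp(6*sqrt(3)*x)))/3


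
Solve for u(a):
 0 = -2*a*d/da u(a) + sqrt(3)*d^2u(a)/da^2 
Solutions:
 u(a) = C1 + C2*erfi(3^(3/4)*a/3)


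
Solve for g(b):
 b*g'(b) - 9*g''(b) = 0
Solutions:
 g(b) = C1 + C2*erfi(sqrt(2)*b/6)


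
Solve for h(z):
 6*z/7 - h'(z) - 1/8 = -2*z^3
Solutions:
 h(z) = C1 + z^4/2 + 3*z^2/7 - z/8


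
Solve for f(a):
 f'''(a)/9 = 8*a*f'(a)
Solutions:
 f(a) = C1 + Integral(C2*airyai(2*3^(2/3)*a) + C3*airybi(2*3^(2/3)*a), a)


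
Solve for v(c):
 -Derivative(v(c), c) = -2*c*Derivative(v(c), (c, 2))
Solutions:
 v(c) = C1 + C2*c^(3/2)


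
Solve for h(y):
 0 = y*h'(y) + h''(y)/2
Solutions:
 h(y) = C1 + C2*erf(y)


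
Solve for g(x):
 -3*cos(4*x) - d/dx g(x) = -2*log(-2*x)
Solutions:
 g(x) = C1 + 2*x*log(-x) - 2*x + 2*x*log(2) - 3*sin(4*x)/4


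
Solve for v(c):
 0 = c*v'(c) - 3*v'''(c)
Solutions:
 v(c) = C1 + Integral(C2*airyai(3^(2/3)*c/3) + C3*airybi(3^(2/3)*c/3), c)


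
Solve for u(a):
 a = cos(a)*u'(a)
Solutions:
 u(a) = C1 + Integral(a/cos(a), a)


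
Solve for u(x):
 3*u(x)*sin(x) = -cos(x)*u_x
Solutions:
 u(x) = C1*cos(x)^3


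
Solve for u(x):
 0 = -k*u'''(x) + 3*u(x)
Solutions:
 u(x) = C1*exp(3^(1/3)*x*(1/k)^(1/3)) + C2*exp(x*(-3^(1/3) + 3^(5/6)*I)*(1/k)^(1/3)/2) + C3*exp(-x*(3^(1/3) + 3^(5/6)*I)*(1/k)^(1/3)/2)


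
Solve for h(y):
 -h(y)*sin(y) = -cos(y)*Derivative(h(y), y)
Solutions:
 h(y) = C1/cos(y)


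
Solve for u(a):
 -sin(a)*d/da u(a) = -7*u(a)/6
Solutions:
 u(a) = C1*(cos(a) - 1)^(7/12)/(cos(a) + 1)^(7/12)


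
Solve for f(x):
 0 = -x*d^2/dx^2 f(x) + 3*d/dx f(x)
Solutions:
 f(x) = C1 + C2*x^4


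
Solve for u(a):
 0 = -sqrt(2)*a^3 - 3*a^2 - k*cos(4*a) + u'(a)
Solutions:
 u(a) = C1 + sqrt(2)*a^4/4 + a^3 + k*sin(4*a)/4


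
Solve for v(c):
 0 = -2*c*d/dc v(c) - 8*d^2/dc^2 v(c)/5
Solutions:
 v(c) = C1 + C2*erf(sqrt(10)*c/4)


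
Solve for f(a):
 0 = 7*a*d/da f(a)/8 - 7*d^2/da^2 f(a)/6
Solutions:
 f(a) = C1 + C2*erfi(sqrt(6)*a/4)


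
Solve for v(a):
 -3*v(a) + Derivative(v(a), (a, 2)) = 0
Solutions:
 v(a) = C1*exp(-sqrt(3)*a) + C2*exp(sqrt(3)*a)


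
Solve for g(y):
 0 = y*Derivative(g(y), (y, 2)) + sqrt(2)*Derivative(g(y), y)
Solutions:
 g(y) = C1 + C2*y^(1 - sqrt(2))


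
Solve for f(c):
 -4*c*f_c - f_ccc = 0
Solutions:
 f(c) = C1 + Integral(C2*airyai(-2^(2/3)*c) + C3*airybi(-2^(2/3)*c), c)


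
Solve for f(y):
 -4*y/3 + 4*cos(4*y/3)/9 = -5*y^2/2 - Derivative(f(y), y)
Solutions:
 f(y) = C1 - 5*y^3/6 + 2*y^2/3 - sin(4*y/3)/3


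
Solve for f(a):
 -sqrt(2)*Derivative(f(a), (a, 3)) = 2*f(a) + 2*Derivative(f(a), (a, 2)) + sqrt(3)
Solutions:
 f(a) = C1*exp(a*(-4*sqrt(2) + 4*2^(1/3)/(3*sqrt(210) + 31*sqrt(2))^(1/3) + 2^(2/3)*(3*sqrt(210) + 31*sqrt(2))^(1/3))/12)*sin(2^(1/3)*sqrt(3)*a*(-2^(1/3)*(3*sqrt(210) + 31*sqrt(2))^(1/3) + 4/(3*sqrt(210) + 31*sqrt(2))^(1/3))/12) + C2*exp(a*(-4*sqrt(2) + 4*2^(1/3)/(3*sqrt(210) + 31*sqrt(2))^(1/3) + 2^(2/3)*(3*sqrt(210) + 31*sqrt(2))^(1/3))/12)*cos(2^(1/3)*sqrt(3)*a*(-2^(1/3)*(3*sqrt(210) + 31*sqrt(2))^(1/3) + 4/(3*sqrt(210) + 31*sqrt(2))^(1/3))/12) + C3*exp(-a*(4*2^(1/3)/(3*sqrt(210) + 31*sqrt(2))^(1/3) + 2*sqrt(2) + 2^(2/3)*(3*sqrt(210) + 31*sqrt(2))^(1/3))/6) - sqrt(3)/2


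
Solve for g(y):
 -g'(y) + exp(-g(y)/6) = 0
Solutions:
 g(y) = 6*log(C1 + y/6)


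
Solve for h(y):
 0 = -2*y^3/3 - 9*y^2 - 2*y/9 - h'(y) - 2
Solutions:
 h(y) = C1 - y^4/6 - 3*y^3 - y^2/9 - 2*y


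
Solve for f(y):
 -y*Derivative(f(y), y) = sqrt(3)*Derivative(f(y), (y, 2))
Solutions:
 f(y) = C1 + C2*erf(sqrt(2)*3^(3/4)*y/6)


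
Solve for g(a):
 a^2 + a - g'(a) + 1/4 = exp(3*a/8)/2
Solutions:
 g(a) = C1 + a^3/3 + a^2/2 + a/4 - 4*exp(3*a/8)/3


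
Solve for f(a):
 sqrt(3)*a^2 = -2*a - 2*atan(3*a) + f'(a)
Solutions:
 f(a) = C1 + sqrt(3)*a^3/3 + a^2 + 2*a*atan(3*a) - log(9*a^2 + 1)/3


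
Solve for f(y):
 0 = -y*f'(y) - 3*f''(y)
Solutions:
 f(y) = C1 + C2*erf(sqrt(6)*y/6)


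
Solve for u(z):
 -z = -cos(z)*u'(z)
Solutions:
 u(z) = C1 + Integral(z/cos(z), z)


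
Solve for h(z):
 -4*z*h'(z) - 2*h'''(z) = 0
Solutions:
 h(z) = C1 + Integral(C2*airyai(-2^(1/3)*z) + C3*airybi(-2^(1/3)*z), z)


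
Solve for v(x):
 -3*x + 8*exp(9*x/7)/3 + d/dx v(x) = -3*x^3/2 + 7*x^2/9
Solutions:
 v(x) = C1 - 3*x^4/8 + 7*x^3/27 + 3*x^2/2 - 56*exp(9*x/7)/27


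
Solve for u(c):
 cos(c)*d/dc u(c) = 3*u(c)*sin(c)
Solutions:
 u(c) = C1/cos(c)^3


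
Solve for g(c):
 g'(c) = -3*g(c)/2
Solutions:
 g(c) = C1*exp(-3*c/2)


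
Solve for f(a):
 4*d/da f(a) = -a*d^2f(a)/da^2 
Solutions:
 f(a) = C1 + C2/a^3


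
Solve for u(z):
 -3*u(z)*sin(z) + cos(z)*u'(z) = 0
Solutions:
 u(z) = C1/cos(z)^3


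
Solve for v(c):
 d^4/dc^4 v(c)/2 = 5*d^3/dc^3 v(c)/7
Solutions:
 v(c) = C1 + C2*c + C3*c^2 + C4*exp(10*c/7)


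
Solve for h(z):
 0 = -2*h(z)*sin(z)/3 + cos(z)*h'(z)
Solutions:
 h(z) = C1/cos(z)^(2/3)


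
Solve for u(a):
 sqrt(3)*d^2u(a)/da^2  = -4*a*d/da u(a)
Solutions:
 u(a) = C1 + C2*erf(sqrt(2)*3^(3/4)*a/3)


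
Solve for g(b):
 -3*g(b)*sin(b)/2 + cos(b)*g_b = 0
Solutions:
 g(b) = C1/cos(b)^(3/2)


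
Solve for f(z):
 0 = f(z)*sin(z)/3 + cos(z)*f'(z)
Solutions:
 f(z) = C1*cos(z)^(1/3)


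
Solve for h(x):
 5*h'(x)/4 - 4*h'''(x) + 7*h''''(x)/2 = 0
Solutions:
 h(x) = C1 + C2*exp(x*(128*2^(2/3)/(21*sqrt(37785) + 4567)^(1/3) + 2^(1/3)*(21*sqrt(37785) + 4567)^(1/3) + 32)/84)*sin(2^(1/3)*sqrt(3)*x*(-(21*sqrt(37785) + 4567)^(1/3) + 128*2^(1/3)/(21*sqrt(37785) + 4567)^(1/3))/84) + C3*exp(x*(128*2^(2/3)/(21*sqrt(37785) + 4567)^(1/3) + 2^(1/3)*(21*sqrt(37785) + 4567)^(1/3) + 32)/84)*cos(2^(1/3)*sqrt(3)*x*(-(21*sqrt(37785) + 4567)^(1/3) + 128*2^(1/3)/(21*sqrt(37785) + 4567)^(1/3))/84) + C4*exp(x*(-2^(1/3)*(21*sqrt(37785) + 4567)^(1/3) - 128*2^(2/3)/(21*sqrt(37785) + 4567)^(1/3) + 16)/42)


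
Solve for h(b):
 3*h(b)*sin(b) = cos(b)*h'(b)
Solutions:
 h(b) = C1/cos(b)^3


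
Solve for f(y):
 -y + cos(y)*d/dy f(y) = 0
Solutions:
 f(y) = C1 + Integral(y/cos(y), y)


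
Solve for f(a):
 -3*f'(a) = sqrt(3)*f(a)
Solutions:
 f(a) = C1*exp(-sqrt(3)*a/3)


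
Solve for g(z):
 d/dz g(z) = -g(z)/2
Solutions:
 g(z) = C1*exp(-z/2)


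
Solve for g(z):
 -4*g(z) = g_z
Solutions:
 g(z) = C1*exp(-4*z)


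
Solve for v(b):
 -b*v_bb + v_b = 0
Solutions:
 v(b) = C1 + C2*b^2


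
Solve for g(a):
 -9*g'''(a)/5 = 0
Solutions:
 g(a) = C1 + C2*a + C3*a^2


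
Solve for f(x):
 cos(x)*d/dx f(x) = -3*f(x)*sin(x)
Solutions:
 f(x) = C1*cos(x)^3


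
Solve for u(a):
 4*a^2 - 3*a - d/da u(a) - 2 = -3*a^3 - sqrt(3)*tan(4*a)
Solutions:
 u(a) = C1 + 3*a^4/4 + 4*a^3/3 - 3*a^2/2 - 2*a - sqrt(3)*log(cos(4*a))/4


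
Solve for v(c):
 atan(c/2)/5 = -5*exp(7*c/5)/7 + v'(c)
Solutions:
 v(c) = C1 + c*atan(c/2)/5 + 25*exp(7*c/5)/49 - log(c^2 + 4)/5


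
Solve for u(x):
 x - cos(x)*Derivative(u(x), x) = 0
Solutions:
 u(x) = C1 + Integral(x/cos(x), x)


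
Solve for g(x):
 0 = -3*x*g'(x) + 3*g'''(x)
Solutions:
 g(x) = C1 + Integral(C2*airyai(x) + C3*airybi(x), x)


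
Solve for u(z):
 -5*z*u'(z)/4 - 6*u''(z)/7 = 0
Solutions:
 u(z) = C1 + C2*erf(sqrt(105)*z/12)


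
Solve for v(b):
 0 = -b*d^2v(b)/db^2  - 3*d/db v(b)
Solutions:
 v(b) = C1 + C2/b^2


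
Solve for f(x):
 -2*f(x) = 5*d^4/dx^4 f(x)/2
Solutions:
 f(x) = (C1*sin(5^(3/4)*x/5) + C2*cos(5^(3/4)*x/5))*exp(-5^(3/4)*x/5) + (C3*sin(5^(3/4)*x/5) + C4*cos(5^(3/4)*x/5))*exp(5^(3/4)*x/5)


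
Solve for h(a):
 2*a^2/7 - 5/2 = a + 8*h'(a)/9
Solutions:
 h(a) = C1 + 3*a^3/28 - 9*a^2/16 - 45*a/16


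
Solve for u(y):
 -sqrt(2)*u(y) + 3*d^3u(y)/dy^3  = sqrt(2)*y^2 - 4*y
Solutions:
 u(y) = C3*exp(2^(1/6)*3^(2/3)*y/3) - y^2 + 2*sqrt(2)*y + (C1*sin(6^(1/6)*y/2) + C2*cos(6^(1/6)*y/2))*exp(-2^(1/6)*3^(2/3)*y/6)


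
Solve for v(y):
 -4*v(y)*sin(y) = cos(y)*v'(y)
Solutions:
 v(y) = C1*cos(y)^4


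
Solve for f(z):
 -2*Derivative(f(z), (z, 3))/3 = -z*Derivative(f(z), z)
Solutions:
 f(z) = C1 + Integral(C2*airyai(2^(2/3)*3^(1/3)*z/2) + C3*airybi(2^(2/3)*3^(1/3)*z/2), z)


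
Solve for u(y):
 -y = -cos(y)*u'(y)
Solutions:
 u(y) = C1 + Integral(y/cos(y), y)


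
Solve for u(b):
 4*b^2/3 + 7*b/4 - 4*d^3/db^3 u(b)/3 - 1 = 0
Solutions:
 u(b) = C1 + C2*b + C3*b^2 + b^5/60 + 7*b^4/128 - b^3/8


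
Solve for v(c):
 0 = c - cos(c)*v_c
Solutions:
 v(c) = C1 + Integral(c/cos(c), c)


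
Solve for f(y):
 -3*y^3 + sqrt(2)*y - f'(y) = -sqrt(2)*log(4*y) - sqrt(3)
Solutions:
 f(y) = C1 - 3*y^4/4 + sqrt(2)*y^2/2 + sqrt(2)*y*log(y) - sqrt(2)*y + sqrt(3)*y + 2*sqrt(2)*y*log(2)


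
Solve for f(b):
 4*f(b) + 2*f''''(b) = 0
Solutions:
 f(b) = (C1*sin(2^(3/4)*b/2) + C2*cos(2^(3/4)*b/2))*exp(-2^(3/4)*b/2) + (C3*sin(2^(3/4)*b/2) + C4*cos(2^(3/4)*b/2))*exp(2^(3/4)*b/2)


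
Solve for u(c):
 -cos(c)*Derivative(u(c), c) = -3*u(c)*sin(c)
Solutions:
 u(c) = C1/cos(c)^3


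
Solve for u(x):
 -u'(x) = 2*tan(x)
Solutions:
 u(x) = C1 + 2*log(cos(x))


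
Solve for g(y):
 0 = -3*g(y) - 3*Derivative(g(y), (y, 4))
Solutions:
 g(y) = (C1*sin(sqrt(2)*y/2) + C2*cos(sqrt(2)*y/2))*exp(-sqrt(2)*y/2) + (C3*sin(sqrt(2)*y/2) + C4*cos(sqrt(2)*y/2))*exp(sqrt(2)*y/2)


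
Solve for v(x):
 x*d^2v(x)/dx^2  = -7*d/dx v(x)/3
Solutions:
 v(x) = C1 + C2/x^(4/3)


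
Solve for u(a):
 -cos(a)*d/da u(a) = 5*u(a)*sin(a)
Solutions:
 u(a) = C1*cos(a)^5


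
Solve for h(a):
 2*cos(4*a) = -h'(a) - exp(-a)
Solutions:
 h(a) = C1 - sin(4*a)/2 + exp(-a)


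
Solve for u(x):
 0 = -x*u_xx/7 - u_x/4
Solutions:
 u(x) = C1 + C2/x^(3/4)


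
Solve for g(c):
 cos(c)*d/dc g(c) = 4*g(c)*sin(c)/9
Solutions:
 g(c) = C1/cos(c)^(4/9)


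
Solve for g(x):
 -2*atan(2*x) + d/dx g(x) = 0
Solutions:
 g(x) = C1 + 2*x*atan(2*x) - log(4*x^2 + 1)/2


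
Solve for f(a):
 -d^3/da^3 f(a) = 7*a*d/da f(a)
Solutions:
 f(a) = C1 + Integral(C2*airyai(-7^(1/3)*a) + C3*airybi(-7^(1/3)*a), a)


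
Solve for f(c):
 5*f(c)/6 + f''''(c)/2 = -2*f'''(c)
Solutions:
 f(c) = C1*exp(c*(-1 + sqrt(2)*sqrt(5^(2/3)/(3*(2*sqrt(19) + 9)^(1/3)) + 5^(1/3)*(2*sqrt(19) + 9)^(1/3)/3 + 2)/2))*sin(c*sqrt(-8 + 2*5^(2/3)/(3*(2*sqrt(19) + 9)^(1/3)) + 2*5^(1/3)*(2*sqrt(19) + 9)^(1/3)/3 + 16/sqrt(2*5^(2/3)/(3*(2*sqrt(19) + 9)^(1/3)) + 2*5^(1/3)*(2*sqrt(19) + 9)^(1/3)/3 + 4))/2) + C2*exp(c*(-1 + sqrt(2)*sqrt(5^(2/3)/(3*(2*sqrt(19) + 9)^(1/3)) + 5^(1/3)*(2*sqrt(19) + 9)^(1/3)/3 + 2)/2))*cos(c*sqrt(-8 + 2*5^(2/3)/(3*(2*sqrt(19) + 9)^(1/3)) + 2*5^(1/3)*(2*sqrt(19) + 9)^(1/3)/3 + 16/sqrt(2*5^(2/3)/(3*(2*sqrt(19) + 9)^(1/3)) + 2*5^(1/3)*(2*sqrt(19) + 9)^(1/3)/3 + 4))/2) + C3*exp(-c*(1 + sqrt(2)*sqrt(5^(2/3)/(3*(2*sqrt(19) + 9)^(1/3)) + 5^(1/3)*(2*sqrt(19) + 9)^(1/3)/3 + 2)/2 + sqrt(2)*sqrt(-5^(1/3)*(2*sqrt(19) + 9)^(1/3)/3 - 5^(2/3)/(3*(2*sqrt(19) + 9)^(1/3)) + 4*sqrt(2)/sqrt(5^(2/3)/(3*(2*sqrt(19) + 9)^(1/3)) + 5^(1/3)*(2*sqrt(19) + 9)^(1/3)/3 + 2) + 4)/2)) + C4*exp(c*(-sqrt(2)*sqrt(5^(2/3)/(3*(2*sqrt(19) + 9)^(1/3)) + 5^(1/3)*(2*sqrt(19) + 9)^(1/3)/3 + 2)/2 - 1 + sqrt(2)*sqrt(-5^(1/3)*(2*sqrt(19) + 9)^(1/3)/3 - 5^(2/3)/(3*(2*sqrt(19) + 9)^(1/3)) + 4*sqrt(2)/sqrt(5^(2/3)/(3*(2*sqrt(19) + 9)^(1/3)) + 5^(1/3)*(2*sqrt(19) + 9)^(1/3)/3 + 2) + 4)/2))


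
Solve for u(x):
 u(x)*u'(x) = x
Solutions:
 u(x) = -sqrt(C1 + x^2)
 u(x) = sqrt(C1 + x^2)


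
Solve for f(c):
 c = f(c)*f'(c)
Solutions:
 f(c) = -sqrt(C1 + c^2)
 f(c) = sqrt(C1 + c^2)


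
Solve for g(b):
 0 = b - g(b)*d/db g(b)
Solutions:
 g(b) = -sqrt(C1 + b^2)
 g(b) = sqrt(C1 + b^2)


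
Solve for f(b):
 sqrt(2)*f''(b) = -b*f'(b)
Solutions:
 f(b) = C1 + C2*erf(2^(1/4)*b/2)


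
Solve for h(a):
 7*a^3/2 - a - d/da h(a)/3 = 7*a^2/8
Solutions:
 h(a) = C1 + 21*a^4/8 - 7*a^3/8 - 3*a^2/2


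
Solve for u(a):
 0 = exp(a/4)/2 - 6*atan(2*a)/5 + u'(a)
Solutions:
 u(a) = C1 + 6*a*atan(2*a)/5 - 2*exp(a/4) - 3*log(4*a^2 + 1)/10


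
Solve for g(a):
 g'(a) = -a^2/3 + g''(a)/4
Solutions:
 g(a) = C1 + C2*exp(4*a) - a^3/9 - a^2/12 - a/24


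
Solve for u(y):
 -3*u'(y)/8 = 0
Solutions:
 u(y) = C1


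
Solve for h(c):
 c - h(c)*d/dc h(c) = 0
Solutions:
 h(c) = -sqrt(C1 + c^2)
 h(c) = sqrt(C1 + c^2)


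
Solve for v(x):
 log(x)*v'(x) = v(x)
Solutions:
 v(x) = C1*exp(li(x))


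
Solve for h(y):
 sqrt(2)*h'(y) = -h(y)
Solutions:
 h(y) = C1*exp(-sqrt(2)*y/2)


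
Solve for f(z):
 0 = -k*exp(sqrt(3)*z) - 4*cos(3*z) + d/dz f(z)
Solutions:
 f(z) = C1 + sqrt(3)*k*exp(sqrt(3)*z)/3 + 4*sin(3*z)/3


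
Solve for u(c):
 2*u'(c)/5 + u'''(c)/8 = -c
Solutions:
 u(c) = C1 + C2*sin(4*sqrt(5)*c/5) + C3*cos(4*sqrt(5)*c/5) - 5*c^2/4


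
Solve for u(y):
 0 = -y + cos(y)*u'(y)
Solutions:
 u(y) = C1 + Integral(y/cos(y), y)


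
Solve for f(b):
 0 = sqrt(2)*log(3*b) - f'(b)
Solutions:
 f(b) = C1 + sqrt(2)*b*log(b) - sqrt(2)*b + sqrt(2)*b*log(3)


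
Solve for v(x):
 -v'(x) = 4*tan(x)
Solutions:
 v(x) = C1 + 4*log(cos(x))


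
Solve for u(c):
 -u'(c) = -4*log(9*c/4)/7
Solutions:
 u(c) = C1 + 4*c*log(c)/7 - 8*c*log(2)/7 - 4*c/7 + 8*c*log(3)/7


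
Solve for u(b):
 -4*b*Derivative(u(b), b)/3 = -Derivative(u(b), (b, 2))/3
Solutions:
 u(b) = C1 + C2*erfi(sqrt(2)*b)


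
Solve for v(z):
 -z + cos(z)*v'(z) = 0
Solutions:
 v(z) = C1 + Integral(z/cos(z), z)


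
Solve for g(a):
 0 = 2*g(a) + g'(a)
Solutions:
 g(a) = C1*exp(-2*a)


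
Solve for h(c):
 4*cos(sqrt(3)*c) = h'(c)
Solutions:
 h(c) = C1 + 4*sqrt(3)*sin(sqrt(3)*c)/3


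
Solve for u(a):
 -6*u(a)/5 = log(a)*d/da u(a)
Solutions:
 u(a) = C1*exp(-6*li(a)/5)


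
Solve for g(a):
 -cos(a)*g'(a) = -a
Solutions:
 g(a) = C1 + Integral(a/cos(a), a)


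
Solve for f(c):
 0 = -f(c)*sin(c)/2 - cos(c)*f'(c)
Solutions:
 f(c) = C1*sqrt(cos(c))


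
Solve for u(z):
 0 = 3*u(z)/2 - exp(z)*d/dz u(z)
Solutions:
 u(z) = C1*exp(-3*exp(-z)/2)


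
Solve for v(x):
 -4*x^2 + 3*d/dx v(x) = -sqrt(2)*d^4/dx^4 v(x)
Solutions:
 v(x) = C1 + C4*exp(-2^(5/6)*3^(1/3)*x/2) + 4*x^3/9 + (C2*sin(6^(5/6)*x/4) + C3*cos(6^(5/6)*x/4))*exp(2^(5/6)*3^(1/3)*x/4)


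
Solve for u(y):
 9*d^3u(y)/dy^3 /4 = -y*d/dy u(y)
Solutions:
 u(y) = C1 + Integral(C2*airyai(-2^(2/3)*3^(1/3)*y/3) + C3*airybi(-2^(2/3)*3^(1/3)*y/3), y)


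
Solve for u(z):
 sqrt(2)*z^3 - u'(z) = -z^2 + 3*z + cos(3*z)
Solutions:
 u(z) = C1 + sqrt(2)*z^4/4 + z^3/3 - 3*z^2/2 - sin(3*z)/3


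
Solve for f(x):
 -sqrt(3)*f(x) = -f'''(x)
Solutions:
 f(x) = C3*exp(3^(1/6)*x) + (C1*sin(3^(2/3)*x/2) + C2*cos(3^(2/3)*x/2))*exp(-3^(1/6)*x/2)


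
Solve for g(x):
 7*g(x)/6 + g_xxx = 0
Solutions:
 g(x) = C3*exp(-6^(2/3)*7^(1/3)*x/6) + (C1*sin(2^(2/3)*3^(1/6)*7^(1/3)*x/4) + C2*cos(2^(2/3)*3^(1/6)*7^(1/3)*x/4))*exp(6^(2/3)*7^(1/3)*x/12)


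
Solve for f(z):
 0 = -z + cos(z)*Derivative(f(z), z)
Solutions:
 f(z) = C1 + Integral(z/cos(z), z)


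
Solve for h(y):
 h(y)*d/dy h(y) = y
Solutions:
 h(y) = -sqrt(C1 + y^2)
 h(y) = sqrt(C1 + y^2)


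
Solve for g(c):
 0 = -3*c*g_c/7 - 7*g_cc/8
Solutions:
 g(c) = C1 + C2*erf(2*sqrt(3)*c/7)


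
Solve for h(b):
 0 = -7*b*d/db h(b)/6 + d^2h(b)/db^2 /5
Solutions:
 h(b) = C1 + C2*erfi(sqrt(105)*b/6)


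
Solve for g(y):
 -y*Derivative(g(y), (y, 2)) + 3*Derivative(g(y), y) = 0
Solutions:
 g(y) = C1 + C2*y^4


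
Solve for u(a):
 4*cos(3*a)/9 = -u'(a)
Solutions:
 u(a) = C1 - 4*sin(3*a)/27


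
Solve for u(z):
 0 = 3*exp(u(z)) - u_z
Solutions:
 u(z) = log(-1/(C1 + 3*z))


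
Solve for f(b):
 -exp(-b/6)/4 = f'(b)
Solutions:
 f(b) = C1 + 3*exp(-b/6)/2


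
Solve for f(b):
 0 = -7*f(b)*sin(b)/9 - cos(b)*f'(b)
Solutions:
 f(b) = C1*cos(b)^(7/9)


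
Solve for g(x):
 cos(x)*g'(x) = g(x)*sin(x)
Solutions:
 g(x) = C1/cos(x)


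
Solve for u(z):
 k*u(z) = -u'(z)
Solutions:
 u(z) = C1*exp(-k*z)


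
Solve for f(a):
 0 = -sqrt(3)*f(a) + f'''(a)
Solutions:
 f(a) = C3*exp(3^(1/6)*a) + (C1*sin(3^(2/3)*a/2) + C2*cos(3^(2/3)*a/2))*exp(-3^(1/6)*a/2)


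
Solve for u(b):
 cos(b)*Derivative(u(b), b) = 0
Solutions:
 u(b) = C1


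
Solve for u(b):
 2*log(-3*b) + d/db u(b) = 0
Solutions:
 u(b) = C1 - 2*b*log(-b) + 2*b*(1 - log(3))


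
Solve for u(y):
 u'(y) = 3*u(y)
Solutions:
 u(y) = C1*exp(3*y)


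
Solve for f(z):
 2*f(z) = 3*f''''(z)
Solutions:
 f(z) = C1*exp(-2^(1/4)*3^(3/4)*z/3) + C2*exp(2^(1/4)*3^(3/4)*z/3) + C3*sin(2^(1/4)*3^(3/4)*z/3) + C4*cos(2^(1/4)*3^(3/4)*z/3)


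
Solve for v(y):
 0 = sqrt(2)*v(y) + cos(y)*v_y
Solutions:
 v(y) = C1*(sin(y) - 1)^(sqrt(2)/2)/(sin(y) + 1)^(sqrt(2)/2)


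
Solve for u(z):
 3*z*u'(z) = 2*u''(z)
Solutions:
 u(z) = C1 + C2*erfi(sqrt(3)*z/2)


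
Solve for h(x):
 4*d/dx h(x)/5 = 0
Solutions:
 h(x) = C1


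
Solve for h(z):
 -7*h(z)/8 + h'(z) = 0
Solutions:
 h(z) = C1*exp(7*z/8)


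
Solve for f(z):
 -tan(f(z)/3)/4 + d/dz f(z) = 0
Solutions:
 f(z) = -3*asin(C1*exp(z/12)) + 3*pi
 f(z) = 3*asin(C1*exp(z/12))


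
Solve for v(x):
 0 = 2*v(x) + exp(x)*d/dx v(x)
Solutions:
 v(x) = C1*exp(2*exp(-x))


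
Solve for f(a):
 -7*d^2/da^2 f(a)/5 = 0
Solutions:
 f(a) = C1 + C2*a


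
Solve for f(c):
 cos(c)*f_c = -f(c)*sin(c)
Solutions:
 f(c) = C1*cos(c)


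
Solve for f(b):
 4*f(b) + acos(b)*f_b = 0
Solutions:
 f(b) = C1*exp(-4*Integral(1/acos(b), b))


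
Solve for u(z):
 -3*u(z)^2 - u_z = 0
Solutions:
 u(z) = 1/(C1 + 3*z)


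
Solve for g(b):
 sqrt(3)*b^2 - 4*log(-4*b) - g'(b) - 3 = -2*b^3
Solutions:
 g(b) = C1 + b^4/2 + sqrt(3)*b^3/3 - 4*b*log(-b) + b*(1 - 8*log(2))


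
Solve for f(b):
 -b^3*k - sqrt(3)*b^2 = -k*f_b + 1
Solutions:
 f(b) = C1 + b^4/4 + sqrt(3)*b^3/(3*k) + b/k


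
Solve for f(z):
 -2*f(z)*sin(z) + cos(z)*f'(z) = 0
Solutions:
 f(z) = C1/cos(z)^2


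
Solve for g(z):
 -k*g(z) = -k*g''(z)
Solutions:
 g(z) = C1*exp(-z) + C2*exp(z)


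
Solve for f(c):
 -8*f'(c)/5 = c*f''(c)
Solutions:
 f(c) = C1 + C2/c^(3/5)


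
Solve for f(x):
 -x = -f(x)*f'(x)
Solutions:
 f(x) = -sqrt(C1 + x^2)
 f(x) = sqrt(C1 + x^2)


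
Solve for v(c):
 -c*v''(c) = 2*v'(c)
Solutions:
 v(c) = C1 + C2/c


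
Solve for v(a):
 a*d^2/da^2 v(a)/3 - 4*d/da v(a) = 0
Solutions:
 v(a) = C1 + C2*a^13


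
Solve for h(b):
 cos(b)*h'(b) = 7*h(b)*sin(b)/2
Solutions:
 h(b) = C1/cos(b)^(7/2)


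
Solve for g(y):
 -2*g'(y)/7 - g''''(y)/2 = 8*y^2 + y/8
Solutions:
 g(y) = C1 + C4*exp(-14^(2/3)*y/7) - 28*y^3/3 - 7*y^2/32 + (C2*sin(14^(2/3)*sqrt(3)*y/14) + C3*cos(14^(2/3)*sqrt(3)*y/14))*exp(14^(2/3)*y/14)


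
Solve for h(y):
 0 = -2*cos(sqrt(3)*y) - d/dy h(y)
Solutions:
 h(y) = C1 - 2*sqrt(3)*sin(sqrt(3)*y)/3


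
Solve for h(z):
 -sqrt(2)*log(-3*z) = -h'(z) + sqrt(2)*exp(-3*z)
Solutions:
 h(z) = C1 + sqrt(2)*z*log(-z) + sqrt(2)*z*(-1 + log(3)) - sqrt(2)*exp(-3*z)/3


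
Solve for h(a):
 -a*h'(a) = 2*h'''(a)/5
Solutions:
 h(a) = C1 + Integral(C2*airyai(-2^(2/3)*5^(1/3)*a/2) + C3*airybi(-2^(2/3)*5^(1/3)*a/2), a)


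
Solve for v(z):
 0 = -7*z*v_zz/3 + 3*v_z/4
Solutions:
 v(z) = C1 + C2*z^(37/28)


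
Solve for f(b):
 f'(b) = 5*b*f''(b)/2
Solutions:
 f(b) = C1 + C2*b^(7/5)


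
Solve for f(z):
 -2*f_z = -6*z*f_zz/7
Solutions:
 f(z) = C1 + C2*z^(10/3)


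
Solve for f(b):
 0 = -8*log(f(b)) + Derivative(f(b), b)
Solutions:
 li(f(b)) = C1 + 8*b


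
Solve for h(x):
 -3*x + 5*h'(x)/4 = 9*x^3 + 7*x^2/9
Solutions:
 h(x) = C1 + 9*x^4/5 + 28*x^3/135 + 6*x^2/5


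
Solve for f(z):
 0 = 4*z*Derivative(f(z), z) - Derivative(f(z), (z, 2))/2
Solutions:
 f(z) = C1 + C2*erfi(2*z)


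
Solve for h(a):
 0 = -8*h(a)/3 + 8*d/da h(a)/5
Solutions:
 h(a) = C1*exp(5*a/3)


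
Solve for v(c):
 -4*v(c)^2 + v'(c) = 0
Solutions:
 v(c) = -1/(C1 + 4*c)


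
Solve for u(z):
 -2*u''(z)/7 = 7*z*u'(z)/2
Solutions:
 u(z) = C1 + C2*erf(7*sqrt(2)*z/4)


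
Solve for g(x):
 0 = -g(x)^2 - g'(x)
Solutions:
 g(x) = 1/(C1 + x)


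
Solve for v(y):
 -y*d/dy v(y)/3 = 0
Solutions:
 v(y) = C1


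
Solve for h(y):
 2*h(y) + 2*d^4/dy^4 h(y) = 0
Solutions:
 h(y) = (C1*sin(sqrt(2)*y/2) + C2*cos(sqrt(2)*y/2))*exp(-sqrt(2)*y/2) + (C3*sin(sqrt(2)*y/2) + C4*cos(sqrt(2)*y/2))*exp(sqrt(2)*y/2)


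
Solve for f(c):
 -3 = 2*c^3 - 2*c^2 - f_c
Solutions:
 f(c) = C1 + c^4/2 - 2*c^3/3 + 3*c


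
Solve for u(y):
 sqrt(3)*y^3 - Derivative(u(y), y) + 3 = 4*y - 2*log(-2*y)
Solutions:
 u(y) = C1 + sqrt(3)*y^4/4 - 2*y^2 + 2*y*log(-y) + y*(1 + 2*log(2))


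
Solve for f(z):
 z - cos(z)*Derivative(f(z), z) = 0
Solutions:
 f(z) = C1 + Integral(z/cos(z), z)


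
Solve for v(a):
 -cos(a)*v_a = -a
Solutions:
 v(a) = C1 + Integral(a/cos(a), a)


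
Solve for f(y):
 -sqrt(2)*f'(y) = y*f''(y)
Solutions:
 f(y) = C1 + C2*y^(1 - sqrt(2))


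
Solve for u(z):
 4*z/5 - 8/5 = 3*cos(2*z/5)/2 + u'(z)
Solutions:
 u(z) = C1 + 2*z^2/5 - 8*z/5 - 15*sin(2*z/5)/4


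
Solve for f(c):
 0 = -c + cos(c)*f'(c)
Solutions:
 f(c) = C1 + Integral(c/cos(c), c)


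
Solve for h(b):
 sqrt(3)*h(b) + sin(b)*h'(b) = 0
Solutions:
 h(b) = C1*(cos(b) + 1)^(sqrt(3)/2)/(cos(b) - 1)^(sqrt(3)/2)


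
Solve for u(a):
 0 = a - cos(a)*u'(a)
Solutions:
 u(a) = C1 + Integral(a/cos(a), a)


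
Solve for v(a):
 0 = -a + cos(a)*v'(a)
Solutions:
 v(a) = C1 + Integral(a/cos(a), a)


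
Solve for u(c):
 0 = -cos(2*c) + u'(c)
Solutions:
 u(c) = C1 + sin(2*c)/2


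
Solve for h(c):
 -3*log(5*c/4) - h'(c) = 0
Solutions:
 h(c) = C1 - 3*c*log(c) + c*log(64/125) + 3*c


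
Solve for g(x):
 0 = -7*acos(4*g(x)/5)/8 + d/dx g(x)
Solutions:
 Integral(1/acos(4*_y/5), (_y, g(x))) = C1 + 7*x/8


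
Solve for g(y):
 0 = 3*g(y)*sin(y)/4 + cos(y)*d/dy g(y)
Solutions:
 g(y) = C1*cos(y)^(3/4)


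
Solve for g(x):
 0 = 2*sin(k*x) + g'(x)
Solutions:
 g(x) = C1 + 2*cos(k*x)/k


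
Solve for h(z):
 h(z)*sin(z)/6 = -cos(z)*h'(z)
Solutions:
 h(z) = C1*cos(z)^(1/6)


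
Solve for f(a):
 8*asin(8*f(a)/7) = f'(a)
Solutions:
 Integral(1/asin(8*_y/7), (_y, f(a))) = C1 + 8*a


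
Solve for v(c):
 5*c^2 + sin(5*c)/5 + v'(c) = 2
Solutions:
 v(c) = C1 - 5*c^3/3 + 2*c + cos(5*c)/25


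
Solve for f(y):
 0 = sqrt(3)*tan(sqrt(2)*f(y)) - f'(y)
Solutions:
 f(y) = sqrt(2)*(pi - asin(C1*exp(sqrt(6)*y)))/2
 f(y) = sqrt(2)*asin(C1*exp(sqrt(6)*y))/2


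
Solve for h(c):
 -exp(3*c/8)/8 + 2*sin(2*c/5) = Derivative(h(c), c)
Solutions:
 h(c) = C1 - exp(3*c/8)/3 - 5*cos(2*c/5)


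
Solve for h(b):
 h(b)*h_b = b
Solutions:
 h(b) = -sqrt(C1 + b^2)
 h(b) = sqrt(C1 + b^2)


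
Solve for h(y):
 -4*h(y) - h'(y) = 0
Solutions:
 h(y) = C1*exp(-4*y)


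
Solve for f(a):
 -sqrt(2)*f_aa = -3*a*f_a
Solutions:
 f(a) = C1 + C2*erfi(2^(1/4)*sqrt(3)*a/2)


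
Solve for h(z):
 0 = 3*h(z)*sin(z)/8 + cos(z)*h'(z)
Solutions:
 h(z) = C1*cos(z)^(3/8)


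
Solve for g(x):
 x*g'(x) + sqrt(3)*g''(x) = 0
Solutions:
 g(x) = C1 + C2*erf(sqrt(2)*3^(3/4)*x/6)


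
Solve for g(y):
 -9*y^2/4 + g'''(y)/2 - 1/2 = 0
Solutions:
 g(y) = C1 + C2*y + C3*y^2 + 3*y^5/40 + y^3/6


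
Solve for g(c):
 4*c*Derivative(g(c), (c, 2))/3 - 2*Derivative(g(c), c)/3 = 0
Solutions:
 g(c) = C1 + C2*c^(3/2)


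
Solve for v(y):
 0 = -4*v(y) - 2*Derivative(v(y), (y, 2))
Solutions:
 v(y) = C1*sin(sqrt(2)*y) + C2*cos(sqrt(2)*y)


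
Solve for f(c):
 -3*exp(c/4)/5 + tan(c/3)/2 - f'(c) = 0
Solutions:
 f(c) = C1 - 12*exp(c/4)/5 - 3*log(cos(c/3))/2


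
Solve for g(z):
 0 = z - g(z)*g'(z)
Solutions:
 g(z) = -sqrt(C1 + z^2)
 g(z) = sqrt(C1 + z^2)


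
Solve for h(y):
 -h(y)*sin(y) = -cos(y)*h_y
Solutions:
 h(y) = C1/cos(y)


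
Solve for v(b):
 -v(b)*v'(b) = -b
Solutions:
 v(b) = -sqrt(C1 + b^2)
 v(b) = sqrt(C1 + b^2)


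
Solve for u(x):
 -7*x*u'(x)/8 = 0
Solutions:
 u(x) = C1


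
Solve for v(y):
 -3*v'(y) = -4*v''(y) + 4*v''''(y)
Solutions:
 v(y) = C1 + C2*exp(3^(1/3)*y*(4*3^(1/3)/(sqrt(537) + 27)^(1/3) + (sqrt(537) + 27)^(1/3))/12)*sin(3^(1/6)*y*(-3^(2/3)*(sqrt(537) + 27)^(1/3)/12 + (sqrt(537) + 27)^(-1/3))) + C3*exp(3^(1/3)*y*(4*3^(1/3)/(sqrt(537) + 27)^(1/3) + (sqrt(537) + 27)^(1/3))/12)*cos(3^(1/6)*y*(-3^(2/3)*(sqrt(537) + 27)^(1/3)/12 + (sqrt(537) + 27)^(-1/3))) + C4*exp(-3^(1/3)*y*(4*3^(1/3)/(sqrt(537) + 27)^(1/3) + (sqrt(537) + 27)^(1/3))/6)


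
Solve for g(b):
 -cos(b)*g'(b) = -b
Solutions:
 g(b) = C1 + Integral(b/cos(b), b)


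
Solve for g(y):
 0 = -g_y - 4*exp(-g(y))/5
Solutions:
 g(y) = log(C1 - 4*y/5)


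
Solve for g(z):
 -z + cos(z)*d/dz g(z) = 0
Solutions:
 g(z) = C1 + Integral(z/cos(z), z)


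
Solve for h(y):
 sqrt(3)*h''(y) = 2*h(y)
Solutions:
 h(y) = C1*exp(-sqrt(2)*3^(3/4)*y/3) + C2*exp(sqrt(2)*3^(3/4)*y/3)


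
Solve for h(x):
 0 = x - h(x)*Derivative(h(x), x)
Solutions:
 h(x) = -sqrt(C1 + x^2)
 h(x) = sqrt(C1 + x^2)


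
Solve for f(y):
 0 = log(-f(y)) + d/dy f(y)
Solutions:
 -li(-f(y)) = C1 - y


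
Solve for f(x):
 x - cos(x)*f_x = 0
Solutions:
 f(x) = C1 + Integral(x/cos(x), x)


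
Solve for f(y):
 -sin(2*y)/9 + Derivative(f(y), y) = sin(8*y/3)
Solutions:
 f(y) = C1 - cos(2*y)/18 - 3*cos(8*y/3)/8


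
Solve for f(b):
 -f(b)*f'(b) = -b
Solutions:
 f(b) = -sqrt(C1 + b^2)
 f(b) = sqrt(C1 + b^2)


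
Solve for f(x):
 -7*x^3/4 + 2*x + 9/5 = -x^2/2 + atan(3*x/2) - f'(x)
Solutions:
 f(x) = C1 + 7*x^4/16 - x^3/6 - x^2 + x*atan(3*x/2) - 9*x/5 - log(9*x^2 + 4)/3


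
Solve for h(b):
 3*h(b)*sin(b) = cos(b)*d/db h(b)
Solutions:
 h(b) = C1/cos(b)^3


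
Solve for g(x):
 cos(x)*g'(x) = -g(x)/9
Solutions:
 g(x) = C1*(sin(x) - 1)^(1/18)/(sin(x) + 1)^(1/18)


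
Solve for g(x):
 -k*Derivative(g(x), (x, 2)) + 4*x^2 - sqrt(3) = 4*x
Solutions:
 g(x) = C1 + C2*x + x^4/(3*k) - 2*x^3/(3*k) - sqrt(3)*x^2/(2*k)


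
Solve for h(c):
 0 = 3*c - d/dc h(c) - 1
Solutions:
 h(c) = C1 + 3*c^2/2 - c


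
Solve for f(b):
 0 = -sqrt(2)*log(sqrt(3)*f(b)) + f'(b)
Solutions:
 -sqrt(2)*Integral(1/(2*log(_y) + log(3)), (_y, f(b))) = C1 - b


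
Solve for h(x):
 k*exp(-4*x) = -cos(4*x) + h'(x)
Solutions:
 h(x) = C1 - k*exp(-4*x)/4 + sin(4*x)/4


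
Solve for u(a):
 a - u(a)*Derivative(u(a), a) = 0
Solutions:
 u(a) = -sqrt(C1 + a^2)
 u(a) = sqrt(C1 + a^2)


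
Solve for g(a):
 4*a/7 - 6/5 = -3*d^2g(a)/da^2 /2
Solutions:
 g(a) = C1 + C2*a - 4*a^3/63 + 2*a^2/5


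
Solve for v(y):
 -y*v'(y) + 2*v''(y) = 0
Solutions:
 v(y) = C1 + C2*erfi(y/2)


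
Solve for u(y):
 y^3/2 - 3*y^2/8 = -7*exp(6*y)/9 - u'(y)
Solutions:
 u(y) = C1 - y^4/8 + y^3/8 - 7*exp(6*y)/54


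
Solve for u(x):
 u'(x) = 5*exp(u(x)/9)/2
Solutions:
 u(x) = 9*log(-1/(C1 + 5*x)) + 9*log(18)


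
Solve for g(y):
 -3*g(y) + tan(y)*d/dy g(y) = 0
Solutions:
 g(y) = C1*sin(y)^3


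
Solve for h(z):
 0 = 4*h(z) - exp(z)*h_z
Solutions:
 h(z) = C1*exp(-4*exp(-z))


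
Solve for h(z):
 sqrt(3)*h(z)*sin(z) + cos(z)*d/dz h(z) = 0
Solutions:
 h(z) = C1*cos(z)^(sqrt(3))


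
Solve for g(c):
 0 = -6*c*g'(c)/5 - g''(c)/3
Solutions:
 g(c) = C1 + C2*erf(3*sqrt(5)*c/5)


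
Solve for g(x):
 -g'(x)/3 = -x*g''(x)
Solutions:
 g(x) = C1 + C2*x^(4/3)


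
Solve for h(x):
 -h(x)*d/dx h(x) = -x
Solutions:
 h(x) = -sqrt(C1 + x^2)
 h(x) = sqrt(C1 + x^2)


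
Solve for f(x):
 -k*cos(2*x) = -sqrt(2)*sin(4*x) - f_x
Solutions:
 f(x) = C1 + k*sin(2*x)/2 + sqrt(2)*cos(4*x)/4


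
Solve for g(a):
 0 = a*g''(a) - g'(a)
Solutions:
 g(a) = C1 + C2*a^2


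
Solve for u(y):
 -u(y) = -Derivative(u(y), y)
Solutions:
 u(y) = C1*exp(y)


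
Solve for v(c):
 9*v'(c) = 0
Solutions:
 v(c) = C1


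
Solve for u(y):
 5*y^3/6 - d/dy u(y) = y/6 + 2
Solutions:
 u(y) = C1 + 5*y^4/24 - y^2/12 - 2*y


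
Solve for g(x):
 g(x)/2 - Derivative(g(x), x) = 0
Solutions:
 g(x) = C1*exp(x/2)


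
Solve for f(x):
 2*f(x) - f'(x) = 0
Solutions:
 f(x) = C1*exp(2*x)


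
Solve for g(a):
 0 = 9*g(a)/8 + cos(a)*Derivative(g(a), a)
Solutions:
 g(a) = C1*(sin(a) - 1)^(9/16)/(sin(a) + 1)^(9/16)


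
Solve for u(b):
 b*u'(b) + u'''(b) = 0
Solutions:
 u(b) = C1 + Integral(C2*airyai(-b) + C3*airybi(-b), b)


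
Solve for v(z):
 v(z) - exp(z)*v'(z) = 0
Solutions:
 v(z) = C1*exp(-exp(-z))


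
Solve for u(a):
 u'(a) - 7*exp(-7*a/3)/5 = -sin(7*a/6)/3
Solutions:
 u(a) = C1 + 2*cos(7*a/6)/7 - 3*exp(-7*a/3)/5


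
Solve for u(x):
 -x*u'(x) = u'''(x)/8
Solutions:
 u(x) = C1 + Integral(C2*airyai(-2*x) + C3*airybi(-2*x), x)


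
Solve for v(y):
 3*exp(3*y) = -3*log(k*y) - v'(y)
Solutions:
 v(y) = C1 - 3*y*log(k*y) + 3*y - exp(3*y)


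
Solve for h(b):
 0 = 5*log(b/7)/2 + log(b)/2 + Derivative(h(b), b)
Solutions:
 h(b) = C1 - 3*b*log(b) + 3*b + 5*b*log(7)/2


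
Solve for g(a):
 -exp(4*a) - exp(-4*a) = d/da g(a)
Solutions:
 g(a) = C1 - sinh(4*a)/2


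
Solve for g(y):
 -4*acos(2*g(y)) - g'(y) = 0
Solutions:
 Integral(1/acos(2*_y), (_y, g(y))) = C1 - 4*y


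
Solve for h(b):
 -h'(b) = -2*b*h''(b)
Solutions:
 h(b) = C1 + C2*b^(3/2)


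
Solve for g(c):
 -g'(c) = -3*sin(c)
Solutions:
 g(c) = C1 - 3*cos(c)
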